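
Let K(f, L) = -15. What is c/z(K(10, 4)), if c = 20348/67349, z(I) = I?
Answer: -20348/1010235 ≈ -0.020142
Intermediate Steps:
c = 20348/67349 (c = 20348*(1/67349) = 20348/67349 ≈ 0.30213)
c/z(K(10, 4)) = (20348/67349)/(-15) = (20348/67349)*(-1/15) = -20348/1010235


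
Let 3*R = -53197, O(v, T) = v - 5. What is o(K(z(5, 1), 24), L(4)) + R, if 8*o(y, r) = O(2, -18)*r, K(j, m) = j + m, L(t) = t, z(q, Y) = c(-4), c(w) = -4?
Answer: -106403/6 ≈ -17734.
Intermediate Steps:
O(v, T) = -5 + v
z(q, Y) = -4
o(y, r) = -3*r/8 (o(y, r) = ((-5 + 2)*r)/8 = (-3*r)/8 = -3*r/8)
R = -53197/3 (R = (⅓)*(-53197) = -53197/3 ≈ -17732.)
o(K(z(5, 1), 24), L(4)) + R = -3/8*4 - 53197/3 = -3/2 - 53197/3 = -106403/6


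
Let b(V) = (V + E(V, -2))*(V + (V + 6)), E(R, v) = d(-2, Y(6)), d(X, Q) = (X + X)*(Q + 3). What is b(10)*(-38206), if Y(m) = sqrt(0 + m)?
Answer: 1986712 + 3973424*sqrt(6) ≈ 1.1720e+7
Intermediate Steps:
Y(m) = sqrt(m)
d(X, Q) = 2*X*(3 + Q) (d(X, Q) = (2*X)*(3 + Q) = 2*X*(3 + Q))
E(R, v) = -12 - 4*sqrt(6) (E(R, v) = 2*(-2)*(3 + sqrt(6)) = -12 - 4*sqrt(6))
b(V) = (6 + 2*V)*(-12 + V - 4*sqrt(6)) (b(V) = (V + (-12 - 4*sqrt(6)))*(V + (V + 6)) = (-12 + V - 4*sqrt(6))*(V + (6 + V)) = (-12 + V - 4*sqrt(6))*(6 + 2*V) = (6 + 2*V)*(-12 + V - 4*sqrt(6)))
b(10)*(-38206) = (-72 - 24*sqrt(6) - 18*10 + 2*10**2 - 8*10*sqrt(6))*(-38206) = (-72 - 24*sqrt(6) - 180 + 2*100 - 80*sqrt(6))*(-38206) = (-72 - 24*sqrt(6) - 180 + 200 - 80*sqrt(6))*(-38206) = (-52 - 104*sqrt(6))*(-38206) = 1986712 + 3973424*sqrt(6)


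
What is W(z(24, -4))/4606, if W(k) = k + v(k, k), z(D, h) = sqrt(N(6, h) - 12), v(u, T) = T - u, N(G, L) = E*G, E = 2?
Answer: 0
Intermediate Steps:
N(G, L) = 2*G
z(D, h) = 0 (z(D, h) = sqrt(2*6 - 12) = sqrt(12 - 12) = sqrt(0) = 0)
W(k) = k (W(k) = k + (k - k) = k + 0 = k)
W(z(24, -4))/4606 = 0/4606 = 0*(1/4606) = 0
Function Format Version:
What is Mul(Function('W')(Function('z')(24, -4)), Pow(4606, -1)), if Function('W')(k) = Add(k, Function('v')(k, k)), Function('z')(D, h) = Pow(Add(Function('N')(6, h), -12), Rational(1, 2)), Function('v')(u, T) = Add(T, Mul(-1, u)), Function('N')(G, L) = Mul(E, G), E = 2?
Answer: 0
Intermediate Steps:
Function('N')(G, L) = Mul(2, G)
Function('z')(D, h) = 0 (Function('z')(D, h) = Pow(Add(Mul(2, 6), -12), Rational(1, 2)) = Pow(Add(12, -12), Rational(1, 2)) = Pow(0, Rational(1, 2)) = 0)
Function('W')(k) = k (Function('W')(k) = Add(k, Add(k, Mul(-1, k))) = Add(k, 0) = k)
Mul(Function('W')(Function('z')(24, -4)), Pow(4606, -1)) = Mul(0, Pow(4606, -1)) = Mul(0, Rational(1, 4606)) = 0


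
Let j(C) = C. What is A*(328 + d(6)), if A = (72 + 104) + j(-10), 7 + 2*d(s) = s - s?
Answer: 53867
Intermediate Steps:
d(s) = -7/2 (d(s) = -7/2 + (s - s)/2 = -7/2 + (1/2)*0 = -7/2 + 0 = -7/2)
A = 166 (A = (72 + 104) - 10 = 176 - 10 = 166)
A*(328 + d(6)) = 166*(328 - 7/2) = 166*(649/2) = 53867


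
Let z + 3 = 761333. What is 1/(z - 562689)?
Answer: 1/198641 ≈ 5.0342e-6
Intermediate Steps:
z = 761330 (z = -3 + 761333 = 761330)
1/(z - 562689) = 1/(761330 - 562689) = 1/198641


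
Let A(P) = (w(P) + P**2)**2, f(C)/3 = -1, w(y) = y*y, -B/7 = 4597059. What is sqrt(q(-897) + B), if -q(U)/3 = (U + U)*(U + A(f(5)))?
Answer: I*sqrt(35263299) ≈ 5938.3*I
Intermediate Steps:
B = -32179413 (B = -7*4597059 = -32179413)
w(y) = y**2
f(C) = -3 (f(C) = 3*(-1) = -3)
A(P) = 4*P**4 (A(P) = (P**2 + P**2)**2 = (2*P**2)**2 = 4*P**4)
q(U) = -6*U*(324 + U) (q(U) = -3*(U + U)*(U + 4*(-3)**4) = -3*2*U*(U + 4*81) = -3*2*U*(U + 324) = -3*2*U*(324 + U) = -6*U*(324 + U))
sqrt(q(-897) + B) = sqrt(-6*(-897)*(324 - 897) - 32179413) = sqrt(-6*(-897)*(-573) - 32179413) = sqrt(-3083886 - 32179413) = sqrt(-35263299) = I*sqrt(35263299)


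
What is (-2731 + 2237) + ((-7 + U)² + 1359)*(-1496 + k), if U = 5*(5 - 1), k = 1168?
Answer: -501678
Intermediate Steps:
U = 20 (U = 5*4 = 20)
(-2731 + 2237) + ((-7 + U)² + 1359)*(-1496 + k) = (-2731 + 2237) + ((-7 + 20)² + 1359)*(-1496 + 1168) = -494 + (13² + 1359)*(-328) = -494 + (169 + 1359)*(-328) = -494 + 1528*(-328) = -494 - 501184 = -501678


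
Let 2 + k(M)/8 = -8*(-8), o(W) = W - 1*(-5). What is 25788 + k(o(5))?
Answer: 26284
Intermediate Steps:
o(W) = 5 + W (o(W) = W + 5 = 5 + W)
k(M) = 496 (k(M) = -16 + 8*(-8*(-8)) = -16 + 8*64 = -16 + 512 = 496)
25788 + k(o(5)) = 25788 + 496 = 26284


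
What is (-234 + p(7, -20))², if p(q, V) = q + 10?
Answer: 47089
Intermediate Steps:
p(q, V) = 10 + q
(-234 + p(7, -20))² = (-234 + (10 + 7))² = (-234 + 17)² = (-217)² = 47089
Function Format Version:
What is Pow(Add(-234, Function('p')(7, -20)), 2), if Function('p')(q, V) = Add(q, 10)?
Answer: 47089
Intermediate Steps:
Function('p')(q, V) = Add(10, q)
Pow(Add(-234, Function('p')(7, -20)), 2) = Pow(Add(-234, Add(10, 7)), 2) = Pow(Add(-234, 17), 2) = Pow(-217, 2) = 47089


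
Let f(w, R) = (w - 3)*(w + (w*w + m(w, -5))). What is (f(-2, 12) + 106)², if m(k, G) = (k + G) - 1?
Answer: 18496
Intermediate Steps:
m(k, G) = -1 + G + k (m(k, G) = (G + k) - 1 = -1 + G + k)
f(w, R) = (-3 + w)*(-6 + w² + 2*w) (f(w, R) = (w - 3)*(w + (w*w + (-1 - 5 + w))) = (-3 + w)*(w + (w² + (-6 + w))) = (-3 + w)*(w + (-6 + w + w²)) = (-3 + w)*(-6 + w² + 2*w))
(f(-2, 12) + 106)² = ((18 + (-2)³ - 1*(-2)² - 12*(-2)) + 106)² = ((18 - 8 - 1*4 + 24) + 106)² = ((18 - 8 - 4 + 24) + 106)² = (30 + 106)² = 136² = 18496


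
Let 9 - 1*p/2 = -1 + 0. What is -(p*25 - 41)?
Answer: -459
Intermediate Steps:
p = 20 (p = 18 - 2*(-1 + 0) = 18 - 2*(-1) = 18 + 2 = 20)
-(p*25 - 41) = -(20*25 - 41) = -(500 - 41) = -1*459 = -459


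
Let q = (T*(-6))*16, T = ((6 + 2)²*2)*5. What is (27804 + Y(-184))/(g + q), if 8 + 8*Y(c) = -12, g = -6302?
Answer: -55603/135484 ≈ -0.41040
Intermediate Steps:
T = 640 (T = (8²*2)*5 = (64*2)*5 = 128*5 = 640)
Y(c) = -5/2 (Y(c) = -1 + (⅛)*(-12) = -1 - 3/2 = -5/2)
q = -61440 (q = (640*(-6))*16 = -3840*16 = -61440)
(27804 + Y(-184))/(g + q) = (27804 - 5/2)/(-6302 - 61440) = (55603/2)/(-67742) = (55603/2)*(-1/67742) = -55603/135484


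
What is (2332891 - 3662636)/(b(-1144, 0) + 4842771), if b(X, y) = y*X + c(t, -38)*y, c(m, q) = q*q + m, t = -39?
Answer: -1329745/4842771 ≈ -0.27458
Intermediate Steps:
c(m, q) = m + q² (c(m, q) = q² + m = m + q²)
b(X, y) = 1405*y + X*y (b(X, y) = y*X + (-39 + (-38)²)*y = X*y + (-39 + 1444)*y = X*y + 1405*y = 1405*y + X*y)
(2332891 - 3662636)/(b(-1144, 0) + 4842771) = (2332891 - 3662636)/(0*(1405 - 1144) + 4842771) = -1329745/(0*261 + 4842771) = -1329745/(0 + 4842771) = -1329745/4842771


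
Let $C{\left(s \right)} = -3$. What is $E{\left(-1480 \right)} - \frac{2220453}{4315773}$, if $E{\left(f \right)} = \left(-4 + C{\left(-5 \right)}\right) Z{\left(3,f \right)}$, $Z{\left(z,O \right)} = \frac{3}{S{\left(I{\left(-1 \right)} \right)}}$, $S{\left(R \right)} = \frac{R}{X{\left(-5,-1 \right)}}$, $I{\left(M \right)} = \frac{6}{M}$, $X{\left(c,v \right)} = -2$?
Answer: $- \frac{10810288}{1438591} \approx -7.5145$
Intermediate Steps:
$S{\left(R \right)} = - \frac{R}{2}$ ($S{\left(R \right)} = \frac{R}{-2} = R \left(- \frac{1}{2}\right) = - \frac{R}{2}$)
$Z{\left(z,O \right)} = 1$ ($Z{\left(z,O \right)} = \frac{3}{\left(- \frac{1}{2}\right) \frac{6}{-1}} = \frac{3}{\left(- \frac{1}{2}\right) 6 \left(-1\right)} = \frac{3}{\left(- \frac{1}{2}\right) \left(-6\right)} = \frac{3}{3} = 3 \cdot \frac{1}{3} = 1$)
$E{\left(f \right)} = -7$ ($E{\left(f \right)} = \left(-4 - 3\right) 1 = \left(-7\right) 1 = -7$)
$E{\left(-1480 \right)} - \frac{2220453}{4315773} = -7 - \frac{2220453}{4315773} = -7 - \frac{740151}{1438591} = - \frac{10810288}{1438591}$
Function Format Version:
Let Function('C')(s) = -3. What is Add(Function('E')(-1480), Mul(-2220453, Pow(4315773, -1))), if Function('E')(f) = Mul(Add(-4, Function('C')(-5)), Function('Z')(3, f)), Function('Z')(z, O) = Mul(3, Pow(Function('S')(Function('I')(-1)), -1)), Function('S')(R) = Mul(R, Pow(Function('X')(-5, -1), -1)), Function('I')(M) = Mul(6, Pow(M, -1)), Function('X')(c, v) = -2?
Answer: Rational(-10810288, 1438591) ≈ -7.5145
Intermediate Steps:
Function('S')(R) = Mul(Rational(-1, 2), R) (Function('S')(R) = Mul(R, Pow(-2, -1)) = Mul(R, Rational(-1, 2)) = Mul(Rational(-1, 2), R))
Function('Z')(z, O) = 1 (Function('Z')(z, O) = Mul(3, Pow(Mul(Rational(-1, 2), Mul(6, Pow(-1, -1))), -1)) = Mul(3, Pow(Mul(Rational(-1, 2), Mul(6, -1)), -1)) = Mul(3, Pow(Mul(Rational(-1, 2), -6), -1)) = Mul(3, Pow(3, -1)) = Mul(3, Rational(1, 3)) = 1)
Function('E')(f) = -7 (Function('E')(f) = Mul(Add(-4, -3), 1) = Mul(-7, 1) = -7)
Add(Function('E')(-1480), Mul(-2220453, Pow(4315773, -1))) = Add(-7, Mul(-2220453, Pow(4315773, -1))) = Add(-7, Mul(-2220453, Rational(1, 4315773))) = Add(-7, Rational(-740151, 1438591)) = Rational(-10810288, 1438591)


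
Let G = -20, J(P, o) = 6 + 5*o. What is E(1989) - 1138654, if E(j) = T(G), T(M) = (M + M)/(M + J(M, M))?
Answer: -64903258/57 ≈ -1.1387e+6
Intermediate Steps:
T(M) = 2*M/(6 + 6*M) (T(M) = (M + M)/(M + (6 + 5*M)) = (2*M)/(6 + 6*M) = 2*M/(6 + 6*M))
E(j) = 20/57 (E(j) = (⅓)*(-20)/(1 - 20) = (⅓)*(-20)/(-19) = (⅓)*(-20)*(-1/19) = 20/57)
E(1989) - 1138654 = 20/57 - 1138654 = -64903258/57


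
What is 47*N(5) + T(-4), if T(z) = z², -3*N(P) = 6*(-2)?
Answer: 204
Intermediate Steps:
N(P) = 4 (N(P) = -2*(-2) = -⅓*(-12) = 4)
47*N(5) + T(-4) = 47*4 + (-4)² = 188 + 16 = 204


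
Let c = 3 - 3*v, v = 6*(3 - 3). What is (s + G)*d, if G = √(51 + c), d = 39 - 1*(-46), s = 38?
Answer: 3230 + 255*√6 ≈ 3854.6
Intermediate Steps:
d = 85 (d = 39 + 46 = 85)
v = 0 (v = 6*0 = 0)
c = 3 (c = 3 - 3*0 = 3 + 0 = 3)
G = 3*√6 (G = √(51 + 3) = √54 = 3*√6 ≈ 7.3485)
(s + G)*d = (38 + 3*√6)*85 = 3230 + 255*√6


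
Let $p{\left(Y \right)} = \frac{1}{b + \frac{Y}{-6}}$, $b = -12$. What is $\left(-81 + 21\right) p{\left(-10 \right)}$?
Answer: $\frac{180}{31} \approx 5.8064$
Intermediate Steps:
$p{\left(Y \right)} = \frac{1}{-12 - \frac{Y}{6}}$ ($p{\left(Y \right)} = \frac{1}{-12 + \frac{Y}{-6}} = \frac{1}{-12 + Y \left(- \frac{1}{6}\right)} = \frac{1}{-12 - \frac{Y}{6}}$)
$\left(-81 + 21\right) p{\left(-10 \right)} = \left(-81 + 21\right) \left(- \frac{6}{72 - 10}\right) = - 60 \left(- \frac{6}{62}\right) = - 60 \left(\left(-6\right) \frac{1}{62}\right) = \left(-60\right) \left(- \frac{3}{31}\right) = \frac{180}{31}$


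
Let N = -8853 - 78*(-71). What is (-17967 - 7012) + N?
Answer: -28294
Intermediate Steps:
N = -3315 (N = -8853 + 5538 = -3315)
(-17967 - 7012) + N = (-17967 - 7012) - 3315 = -24979 - 3315 = -28294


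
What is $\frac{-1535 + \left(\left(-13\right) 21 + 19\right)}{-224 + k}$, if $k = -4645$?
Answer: $\frac{1789}{4869} \approx 0.36743$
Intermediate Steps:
$\frac{-1535 + \left(\left(-13\right) 21 + 19\right)}{-224 + k} = \frac{-1535 + \left(\left(-13\right) 21 + 19\right)}{-224 - 4645} = \frac{-1535 + \left(-273 + 19\right)}{-4869} = \left(-1535 - 254\right) \left(- \frac{1}{4869}\right) = \left(-1789\right) \left(- \frac{1}{4869}\right) = \frac{1789}{4869}$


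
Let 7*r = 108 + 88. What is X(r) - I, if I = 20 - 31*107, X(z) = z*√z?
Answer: 3297 + 56*√7 ≈ 3445.2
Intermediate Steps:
r = 28 (r = (108 + 88)/7 = (⅐)*196 = 28)
X(z) = z^(3/2)
I = -3297 (I = 20 - 3317 = -3297)
X(r) - I = 28^(3/2) - 1*(-3297) = 56*√7 + 3297 = 3297 + 56*√7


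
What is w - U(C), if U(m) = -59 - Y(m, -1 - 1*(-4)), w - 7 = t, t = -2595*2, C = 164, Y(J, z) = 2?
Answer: -5122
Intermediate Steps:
t = -5190
w = -5183 (w = 7 - 5190 = -5183)
U(m) = -61 (U(m) = -59 - 1*2 = -59 - 2 = -61)
w - U(C) = -5183 - 1*(-61) = -5183 + 61 = -5122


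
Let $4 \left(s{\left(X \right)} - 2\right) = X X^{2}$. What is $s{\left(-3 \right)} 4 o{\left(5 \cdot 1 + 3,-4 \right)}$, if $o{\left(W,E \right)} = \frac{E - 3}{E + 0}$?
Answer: $- \frac{133}{4} \approx -33.25$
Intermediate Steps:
$o{\left(W,E \right)} = \frac{-3 + E}{E}$
$s{\left(X \right)} = 2 + \frac{X^{3}}{4}$ ($s{\left(X \right)} = 2 + \frac{X X^{2}}{4} = 2 + \frac{X^{3}}{4}$)
$s{\left(-3 \right)} 4 o{\left(5 \cdot 1 + 3,-4 \right)} = \left(2 + \frac{\left(-3\right)^{3}}{4}\right) 4 \frac{-3 - 4}{-4} = \left(2 + \frac{1}{4} \left(-27\right)\right) 4 \left(\left(- \frac{1}{4}\right) \left(-7\right)\right) = \left(2 - \frac{27}{4}\right) 4 \cdot \frac{7}{4} = \left(- \frac{19}{4}\right) 7 = - \frac{133}{4}$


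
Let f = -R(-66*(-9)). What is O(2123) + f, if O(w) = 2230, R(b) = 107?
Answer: 2123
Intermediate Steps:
f = -107 (f = -1*107 = -107)
O(2123) + f = 2230 - 107 = 2123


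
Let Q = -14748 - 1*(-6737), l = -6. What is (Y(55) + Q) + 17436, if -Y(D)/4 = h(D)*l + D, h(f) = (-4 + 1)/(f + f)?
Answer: 506239/55 ≈ 9204.3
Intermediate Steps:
h(f) = -3/(2*f) (h(f) = -3*1/(2*f) = -3/(2*f))
Y(D) = -36/D - 4*D (Y(D) = -4*(-3/(2*D)*(-6) + D) = -4*(9/D + D) = -4*(D + 9/D) = -36/D - 4*D)
Q = -8011 (Q = -14748 + 6737 = -8011)
(Y(55) + Q) + 17436 = ((-36/55 - 4*55) - 8011) + 17436 = ((-36*1/55 - 220) - 8011) + 17436 = ((-36/55 - 220) - 8011) + 17436 = (-12136/55 - 8011) + 17436 = -452741/55 + 17436 = 506239/55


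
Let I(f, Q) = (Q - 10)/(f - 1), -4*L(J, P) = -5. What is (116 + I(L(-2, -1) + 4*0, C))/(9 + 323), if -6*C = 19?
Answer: 95/498 ≈ 0.19076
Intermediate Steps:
C = -19/6 (C = -1/6*19 = -19/6 ≈ -3.1667)
L(J, P) = 5/4 (L(J, P) = -1/4*(-5) = 5/4)
I(f, Q) = (-10 + Q)/(-1 + f)
(116 + I(L(-2, -1) + 4*0, C))/(9 + 323) = (116 + (-10 - 19/6)/(-1 + (5/4 + 4*0)))/(9 + 323) = (116 - 79/6/(-1 + (5/4 + 0)))/332 = (116 - 79/6/(-1 + 5/4))*(1/332) = (116 - 79/6/(1/4))*(1/332) = (116 + 4*(-79/6))*(1/332) = (116 - 158/3)*(1/332) = (190/3)*(1/332) = 95/498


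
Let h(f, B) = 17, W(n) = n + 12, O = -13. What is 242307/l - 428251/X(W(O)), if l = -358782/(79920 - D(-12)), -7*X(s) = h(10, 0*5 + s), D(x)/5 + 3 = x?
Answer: 248674776023/2033098 ≈ 1.2231e+5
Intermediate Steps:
W(n) = 12 + n
D(x) = -15 + 5*x
X(s) = -17/7 (X(s) = -⅐*17 = -17/7)
l = -119594/26665 (l = -358782/(79920 - (-15 + 5*(-12))) = -358782/(79920 - (-15 - 60)) = -358782/(79920 - 1*(-75)) = -358782/(79920 + 75) = -358782/79995 = -358782*1/79995 = -119594/26665 ≈ -4.4851)
242307/l - 428251/X(W(O)) = 242307/(-119594/26665) - 428251/(-17/7) = 242307*(-26665/119594) - 428251*(-7/17) = -6461116155/119594 + 2997757/17 = 248674776023/2033098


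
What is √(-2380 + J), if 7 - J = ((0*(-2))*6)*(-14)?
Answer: I*√2373 ≈ 48.713*I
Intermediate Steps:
J = 7 (J = 7 - (0*(-2))*6*(-14) = 7 - 0*6*(-14) = 7 - 0*(-14) = 7 - 1*0 = 7 + 0 = 7)
√(-2380 + J) = √(-2380 + 7) = √(-2373) = I*√2373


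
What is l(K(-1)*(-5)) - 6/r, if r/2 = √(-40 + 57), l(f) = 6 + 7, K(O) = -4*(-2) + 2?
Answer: 13 - 3*√17/17 ≈ 12.272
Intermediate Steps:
K(O) = 10 (K(O) = 8 + 2 = 10)
l(f) = 13
r = 2*√17 (r = 2*√(-40 + 57) = 2*√17 ≈ 8.2462)
l(K(-1)*(-5)) - 6/r = 13 - 6/(2*√17) = 13 + (√17/34)*(-6) = 13 - 3*√17/17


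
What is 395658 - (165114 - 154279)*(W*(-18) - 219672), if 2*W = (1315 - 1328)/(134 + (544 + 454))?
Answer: 2694772025001/1132 ≈ 2.3805e+9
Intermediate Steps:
W = -13/2264 (W = ((1315 - 1328)/(134 + (544 + 454)))/2 = (-13/(134 + 998))/2 = (-13/1132)/2 = (-13*1/1132)/2 = (½)*(-13/1132) = -13/2264 ≈ -0.0057421)
395658 - (165114 - 154279)*(W*(-18) - 219672) = 395658 - (165114 - 154279)*(-13/2264*(-18) - 219672) = 395658 - 10835*(117/1132 - 219672) = 395658 - 10835*(-248668587)/1132 = 395658 - 1*(-2694324140145/1132) = 395658 + 2694324140145/1132 = 2694772025001/1132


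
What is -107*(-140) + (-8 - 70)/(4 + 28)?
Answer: 239641/16 ≈ 14978.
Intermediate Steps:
-107*(-140) + (-8 - 70)/(4 + 28) = 14980 - 78/32 = 14980 - 78*1/32 = 14980 - 39/16 = 239641/16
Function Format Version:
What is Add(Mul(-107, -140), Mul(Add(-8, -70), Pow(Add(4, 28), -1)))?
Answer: Rational(239641, 16) ≈ 14978.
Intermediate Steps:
Add(Mul(-107, -140), Mul(Add(-8, -70), Pow(Add(4, 28), -1))) = Add(14980, Mul(-78, Pow(32, -1))) = Add(14980, Mul(-78, Rational(1, 32))) = Add(14980, Rational(-39, 16)) = Rational(239641, 16)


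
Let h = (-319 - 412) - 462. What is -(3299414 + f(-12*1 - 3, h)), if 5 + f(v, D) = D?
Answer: -3298216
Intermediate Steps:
h = -1193 (h = -731 - 462 = -1193)
f(v, D) = -5 + D
-(3299414 + f(-12*1 - 3, h)) = -(3299414 + (-5 - 1193)) = -(3299414 - 1198) = -1*3298216 = -3298216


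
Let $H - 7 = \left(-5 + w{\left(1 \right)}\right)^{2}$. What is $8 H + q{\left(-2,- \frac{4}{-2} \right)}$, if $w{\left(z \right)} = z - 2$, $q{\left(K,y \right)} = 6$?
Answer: $350$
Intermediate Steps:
$w{\left(z \right)} = -2 + z$
$H = 43$ ($H = 7 + \left(-5 + \left(-2 + 1\right)\right)^{2} = 7 + \left(-5 - 1\right)^{2} = 7 + \left(-6\right)^{2} = 7 + 36 = 43$)
$8 H + q{\left(-2,- \frac{4}{-2} \right)} = 8 \cdot 43 + 6 = 344 + 6 = 350$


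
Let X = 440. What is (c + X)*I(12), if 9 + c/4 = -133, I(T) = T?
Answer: -1536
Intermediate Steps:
c = -568 (c = -36 + 4*(-133) = -36 - 532 = -568)
(c + X)*I(12) = (-568 + 440)*12 = -128*12 = -1536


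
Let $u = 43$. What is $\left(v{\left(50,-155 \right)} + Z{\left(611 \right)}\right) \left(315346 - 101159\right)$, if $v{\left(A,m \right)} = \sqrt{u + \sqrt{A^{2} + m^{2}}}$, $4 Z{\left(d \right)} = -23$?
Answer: $- \frac{4926301}{4} + 214187 \sqrt{43 + 5 \sqrt{1061}} \approx 1.8416 \cdot 10^{6}$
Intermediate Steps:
$Z{\left(d \right)} = - \frac{23}{4}$ ($Z{\left(d \right)} = \frac{1}{4} \left(-23\right) = - \frac{23}{4}$)
$v{\left(A,m \right)} = \sqrt{43 + \sqrt{A^{2} + m^{2}}}$
$\left(v{\left(50,-155 \right)} + Z{\left(611 \right)}\right) \left(315346 - 101159\right) = \left(\sqrt{43 + \sqrt{50^{2} + \left(-155\right)^{2}}} - \frac{23}{4}\right) \left(315346 - 101159\right) = \left(\sqrt{43 + \sqrt{2500 + 24025}} - \frac{23}{4}\right) 214187 = \left(\sqrt{43 + \sqrt{26525}} - \frac{23}{4}\right) 214187 = \left(\sqrt{43 + 5 \sqrt{1061}} - \frac{23}{4}\right) 214187 = \left(- \frac{23}{4} + \sqrt{43 + 5 \sqrt{1061}}\right) 214187 = - \frac{4926301}{4} + 214187 \sqrt{43 + 5 \sqrt{1061}}$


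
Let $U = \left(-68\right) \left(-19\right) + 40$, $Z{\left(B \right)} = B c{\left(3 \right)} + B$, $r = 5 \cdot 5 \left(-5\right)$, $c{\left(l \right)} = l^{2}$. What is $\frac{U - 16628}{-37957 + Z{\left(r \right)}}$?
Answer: $\frac{15296}{39207} \approx 0.39013$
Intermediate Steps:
$r = -125$ ($r = 25 \left(-5\right) = -125$)
$Z{\left(B \right)} = 10 B$ ($Z{\left(B \right)} = B 3^{2} + B = B 9 + B = 9 B + B = 10 B$)
$U = 1332$ ($U = 1292 + 40 = 1332$)
$\frac{U - 16628}{-37957 + Z{\left(r \right)}} = \frac{1332 - 16628}{-37957 + 10 \left(-125\right)} = - \frac{15296}{-37957 - 1250} = - \frac{15296}{-39207} = \left(-15296\right) \left(- \frac{1}{39207}\right) = \frac{15296}{39207}$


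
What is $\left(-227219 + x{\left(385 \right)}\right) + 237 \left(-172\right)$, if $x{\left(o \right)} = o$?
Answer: $-267598$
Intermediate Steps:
$\left(-227219 + x{\left(385 \right)}\right) + 237 \left(-172\right) = \left(-227219 + 385\right) + 237 \left(-172\right) = -226834 - 40764 = -267598$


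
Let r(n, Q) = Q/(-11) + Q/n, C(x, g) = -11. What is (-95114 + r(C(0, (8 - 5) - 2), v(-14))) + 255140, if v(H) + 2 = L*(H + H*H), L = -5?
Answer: 1762110/11 ≈ 1.6019e+5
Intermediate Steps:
v(H) = -2 - 5*H - 5*H**2 (v(H) = -2 - 5*(H + H*H) = -2 - 5*(H + H**2) = -2 + (-5*H - 5*H**2) = -2 - 5*H - 5*H**2)
r(n, Q) = -Q/11 + Q/n (r(n, Q) = Q*(-1/11) + Q/n = -Q/11 + Q/n)
(-95114 + r(C(0, (8 - 5) - 2), v(-14))) + 255140 = (-95114 + (-(-2 - 5*(-14) - 5*(-14)**2)/11 + (-2 - 5*(-14) - 5*(-14)**2)/(-11))) + 255140 = (-95114 + (-(-2 + 70 - 5*196)/11 + (-2 + 70 - 5*196)*(-1/11))) + 255140 = (-95114 + (-(-2 + 70 - 980)/11 + (-2 + 70 - 980)*(-1/11))) + 255140 = (-95114 + (-1/11*(-912) - 912*(-1/11))) + 255140 = (-95114 + (912/11 + 912/11)) + 255140 = (-95114 + 1824/11) + 255140 = -1044430/11 + 255140 = 1762110/11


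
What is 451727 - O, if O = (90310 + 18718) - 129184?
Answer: 471883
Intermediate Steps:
O = -20156 (O = 109028 - 129184 = -20156)
451727 - O = 451727 - 1*(-20156) = 451727 + 20156 = 471883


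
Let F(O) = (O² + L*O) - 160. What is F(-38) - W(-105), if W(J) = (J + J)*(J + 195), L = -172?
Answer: 26720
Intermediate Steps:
W(J) = 2*J*(195 + J) (W(J) = (2*J)*(195 + J) = 2*J*(195 + J))
F(O) = -160 + O² - 172*O (F(O) = (O² - 172*O) - 160 = -160 + O² - 172*O)
F(-38) - W(-105) = (-160 + (-38)² - 172*(-38)) - 2*(-105)*(195 - 105) = (-160 + 1444 + 6536) - 2*(-105)*90 = 7820 - 1*(-18900) = 7820 + 18900 = 26720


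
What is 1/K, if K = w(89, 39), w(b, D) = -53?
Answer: -1/53 ≈ -0.018868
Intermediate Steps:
K = -53
1/K = 1/(-53) = -1/53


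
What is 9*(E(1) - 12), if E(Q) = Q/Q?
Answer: -99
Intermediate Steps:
E(Q) = 1
9*(E(1) - 12) = 9*(1 - 12) = 9*(-11) = -99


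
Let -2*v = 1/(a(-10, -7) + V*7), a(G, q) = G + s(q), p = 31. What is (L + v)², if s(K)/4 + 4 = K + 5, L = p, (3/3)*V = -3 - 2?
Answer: 18309841/19044 ≈ 961.45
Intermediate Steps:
V = -5 (V = -3 - 2 = -5)
L = 31
s(K) = 4 + 4*K (s(K) = -16 + 4*(K + 5) = -16 + 4*(5 + K) = -16 + (20 + 4*K) = 4 + 4*K)
a(G, q) = 4 + G + 4*q (a(G, q) = G + (4 + 4*q) = 4 + G + 4*q)
v = 1/138 (v = -1/(2*((4 - 10 + 4*(-7)) - 5*7)) = -1/(2*((4 - 10 - 28) - 35)) = -1/(2*(-34 - 35)) = -½/(-69) = -½*(-1/69) = 1/138 ≈ 0.0072464)
(L + v)² = (31 + 1/138)² = (4279/138)² = 18309841/19044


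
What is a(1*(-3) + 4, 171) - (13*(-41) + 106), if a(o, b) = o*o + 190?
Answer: 618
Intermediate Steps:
a(o, b) = 190 + o² (a(o, b) = o² + 190 = 190 + o²)
a(1*(-3) + 4, 171) - (13*(-41) + 106) = (190 + (1*(-3) + 4)²) - (13*(-41) + 106) = (190 + (-3 + 4)²) - (-533 + 106) = (190 + 1²) - 1*(-427) = (190 + 1) + 427 = 191 + 427 = 618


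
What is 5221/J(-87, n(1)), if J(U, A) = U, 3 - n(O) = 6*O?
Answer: -5221/87 ≈ -60.011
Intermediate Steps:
n(O) = 3 - 6*O
5221/J(-87, n(1)) = 5221/(-87) = 5221*(-1/87) = -5221/87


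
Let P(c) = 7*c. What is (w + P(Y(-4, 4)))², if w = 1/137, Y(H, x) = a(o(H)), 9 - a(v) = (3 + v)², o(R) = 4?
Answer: 1471412881/18769 ≈ 78396.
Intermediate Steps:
a(v) = 9 - (3 + v)²
Y(H, x) = -40 (Y(H, x) = 9 - (3 + 4)² = 9 - 1*7² = 9 - 1*49 = 9 - 49 = -40)
w = 1/137 ≈ 0.0072993
(w + P(Y(-4, 4)))² = (1/137 + 7*(-40))² = (1/137 - 280)² = (-38359/137)² = 1471412881/18769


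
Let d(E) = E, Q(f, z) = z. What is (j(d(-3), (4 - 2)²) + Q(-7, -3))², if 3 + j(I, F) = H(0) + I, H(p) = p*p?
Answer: 81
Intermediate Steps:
H(p) = p²
j(I, F) = -3 + I (j(I, F) = -3 + (0² + I) = -3 + (0 + I) = -3 + I)
(j(d(-3), (4 - 2)²) + Q(-7, -3))² = ((-3 - 3) - 3)² = (-6 - 3)² = (-9)² = 81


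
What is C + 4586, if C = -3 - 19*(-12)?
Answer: 4811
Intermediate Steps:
C = 225 (C = -3 + 228 = 225)
C + 4586 = 225 + 4586 = 4811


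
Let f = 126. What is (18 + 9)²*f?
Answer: 91854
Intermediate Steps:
(18 + 9)²*f = (18 + 9)²*126 = 27²*126 = 729*126 = 91854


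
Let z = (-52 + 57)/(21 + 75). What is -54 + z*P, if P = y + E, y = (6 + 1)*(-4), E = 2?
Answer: -2657/48 ≈ -55.354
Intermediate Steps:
y = -28 (y = 7*(-4) = -28)
z = 5/96 ≈ 0.052083
P = -26 (P = -28 + 2 = -26)
-54 + z*P = -54 + (5/96)*(-26) = -54 - 65/48 = -2657/48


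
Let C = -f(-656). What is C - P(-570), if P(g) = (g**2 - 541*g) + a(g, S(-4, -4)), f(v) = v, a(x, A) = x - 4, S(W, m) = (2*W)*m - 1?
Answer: -632040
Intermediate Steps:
S(W, m) = -1 + 2*W*m (S(W, m) = 2*W*m - 1 = -1 + 2*W*m)
a(x, A) = -4 + x
P(g) = -4 + g**2 - 540*g (P(g) = (g**2 - 541*g) + (-4 + g) = -4 + g**2 - 540*g)
C = 656 (C = -1*(-656) = 656)
C - P(-570) = 656 - (-4 + (-570)**2 - 540*(-570)) = 656 - (-4 + 324900 + 307800) = 656 - 1*632696 = 656 - 632696 = -632040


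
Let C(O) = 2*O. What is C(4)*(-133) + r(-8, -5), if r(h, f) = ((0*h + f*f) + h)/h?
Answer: -8529/8 ≈ -1066.1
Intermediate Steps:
r(h, f) = (h + f²)/h (r(h, f) = ((0 + f²) + h)/h = (f² + h)/h = (h + f²)/h)
C(4)*(-133) + r(-8, -5) = (2*4)*(-133) + (-8 + (-5)²)/(-8) = 8*(-133) - (-8 + 25)/8 = -1064 - ⅛*17 = -1064 - 17/8 = -8529/8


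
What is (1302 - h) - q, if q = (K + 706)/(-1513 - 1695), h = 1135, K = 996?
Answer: 268719/1604 ≈ 167.53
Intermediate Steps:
q = -851/1604 (q = (996 + 706)/(-1513 - 1695) = 1702/(-3208) = 1702*(-1/3208) = -851/1604 ≈ -0.53055)
(1302 - h) - q = (1302 - 1*1135) - 1*(-851/1604) = (1302 - 1135) + 851/1604 = 167 + 851/1604 = 268719/1604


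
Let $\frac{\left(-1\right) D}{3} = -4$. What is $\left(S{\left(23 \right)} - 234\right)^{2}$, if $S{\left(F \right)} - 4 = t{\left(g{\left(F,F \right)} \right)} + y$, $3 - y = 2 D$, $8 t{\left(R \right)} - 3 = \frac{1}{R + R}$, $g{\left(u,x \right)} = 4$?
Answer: $\frac{257249521}{4096} \approx 62805.0$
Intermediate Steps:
$D = 12$ ($D = \left(-3\right) \left(-4\right) = 12$)
$t{\left(R \right)} = \frac{3}{8} + \frac{1}{16 R}$ ($t{\left(R \right)} = \frac{3}{8} + \frac{1}{8 \left(R + R\right)} = \frac{3}{8} + \frac{1}{8 \cdot 2 R} = \frac{3}{8} + \frac{\frac{1}{2} \frac{1}{R}}{8} = \frac{3}{8} + \frac{1}{16 R}$)
$y = -21$ ($y = 3 - 2 \cdot 12 = 3 - 24 = -21$)
$S{\left(F \right)} = - \frac{1063}{64}$ ($S{\left(F \right)} = 4 - \left(21 - \frac{1 + 6 \cdot 4}{16 \cdot 4}\right) = 4 - \left(21 - \frac{1 + 24}{64}\right) = 4 - \left(21 - \frac{25}{64}\right) = 4 + \left(\frac{25}{64} - 21\right) = 4 - \frac{1319}{64} = - \frac{1063}{64}$)
$\left(S{\left(23 \right)} - 234\right)^{2} = \left(- \frac{1063}{64} - 234\right)^{2} = \left(- \frac{16039}{64}\right)^{2} = \frac{257249521}{4096}$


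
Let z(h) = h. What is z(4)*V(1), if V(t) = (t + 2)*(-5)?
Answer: -60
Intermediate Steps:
V(t) = -10 - 5*t (V(t) = (2 + t)*(-5) = -10 - 5*t)
z(4)*V(1) = 4*(-10 - 5*1) = 4*(-10 - 5) = 4*(-15) = -60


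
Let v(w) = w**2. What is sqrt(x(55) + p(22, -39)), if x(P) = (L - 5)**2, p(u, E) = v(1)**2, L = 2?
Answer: sqrt(10) ≈ 3.1623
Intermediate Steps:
p(u, E) = 1 (p(u, E) = (1**2)**2 = 1**2 = 1)
x(P) = 9 (x(P) = (2 - 5)**2 = (-3)**2 = 9)
sqrt(x(55) + p(22, -39)) = sqrt(9 + 1) = sqrt(10)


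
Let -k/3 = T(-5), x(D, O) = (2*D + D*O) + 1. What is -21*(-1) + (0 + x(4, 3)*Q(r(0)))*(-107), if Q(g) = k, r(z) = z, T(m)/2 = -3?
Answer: -40425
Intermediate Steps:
T(m) = -6 (T(m) = 2*(-3) = -6)
x(D, O) = 1 + 2*D + D*O
k = 18 (k = -3*(-6) = 18)
Q(g) = 18
-21*(-1) + (0 + x(4, 3)*Q(r(0)))*(-107) = -21*(-1) + (0 + (1 + 2*4 + 4*3)*18)*(-107) = 21 + (0 + (1 + 8 + 12)*18)*(-107) = 21 + (0 + 21*18)*(-107) = 21 + (0 + 378)*(-107) = 21 + 378*(-107) = 21 - 40446 = -40425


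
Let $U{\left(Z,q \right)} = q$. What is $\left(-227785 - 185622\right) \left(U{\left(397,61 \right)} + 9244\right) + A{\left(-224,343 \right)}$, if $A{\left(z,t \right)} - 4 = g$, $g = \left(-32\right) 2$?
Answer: $-3846752195$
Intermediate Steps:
$g = -64$
$A{\left(z,t \right)} = -60$ ($A{\left(z,t \right)} = 4 - 64 = -60$)
$\left(-227785 - 185622\right) \left(U{\left(397,61 \right)} + 9244\right) + A{\left(-224,343 \right)} = \left(-227785 - 185622\right) \left(61 + 9244\right) - 60 = \left(-413407\right) 9305 - 60 = -3846752135 - 60 = -3846752195$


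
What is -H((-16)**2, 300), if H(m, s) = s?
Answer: -300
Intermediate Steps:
-H((-16)**2, 300) = -1*300 = -300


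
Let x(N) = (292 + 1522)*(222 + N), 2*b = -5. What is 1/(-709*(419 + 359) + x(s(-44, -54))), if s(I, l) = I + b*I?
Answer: -1/29170 ≈ -3.4282e-5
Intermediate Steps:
b = -5/2 (b = (½)*(-5) = -5/2 ≈ -2.5000)
s(I, l) = -3*I/2 (s(I, l) = I - 5*I/2 = -3*I/2)
x(N) = 402708 + 1814*N (x(N) = 1814*(222 + N) = 402708 + 1814*N)
1/(-709*(419 + 359) + x(s(-44, -54))) = 1/(-709*(419 + 359) + (402708 + 1814*(-3/2*(-44)))) = 1/(-709*778 + (402708 + 1814*66)) = 1/(-1*551602 + (402708 + 119724)) = 1/(-551602 + 522432) = 1/(-29170) = -1/29170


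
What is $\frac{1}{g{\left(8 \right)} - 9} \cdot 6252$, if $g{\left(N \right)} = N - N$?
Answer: $- \frac{2084}{3} \approx -694.67$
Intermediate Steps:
$g{\left(N \right)} = 0$
$\frac{1}{g{\left(8 \right)} - 9} \cdot 6252 = \frac{1}{0 - 9} \cdot 6252 = \frac{1}{-9} \cdot 6252 = \left(- \frac{1}{9}\right) 6252 = - \frac{2084}{3}$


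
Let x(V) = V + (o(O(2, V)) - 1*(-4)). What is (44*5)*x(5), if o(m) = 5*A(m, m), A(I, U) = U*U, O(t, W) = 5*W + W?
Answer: 991980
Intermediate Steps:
O(t, W) = 6*W
A(I, U) = U²
o(m) = 5*m²
x(V) = 4 + V + 180*V² (x(V) = V + (5*(6*V)² - 1*(-4)) = V + (5*(36*V²) + 4) = V + (180*V² + 4) = V + (4 + 180*V²) = 4 + V + 180*V²)
(44*5)*x(5) = (44*5)*(4 + 5 + 180*5²) = 220*(4 + 5 + 180*25) = 220*(4 + 5 + 4500) = 220*4509 = 991980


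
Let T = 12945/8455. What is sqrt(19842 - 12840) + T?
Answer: 2589/1691 + 3*sqrt(778) ≈ 85.209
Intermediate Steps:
T = 2589/1691 (T = 12945*(1/8455) = 2589/1691 ≈ 1.5310)
sqrt(19842 - 12840) + T = sqrt(19842 - 12840) + 2589/1691 = sqrt(7002) + 2589/1691 = 3*sqrt(778) + 2589/1691 = 2589/1691 + 3*sqrt(778)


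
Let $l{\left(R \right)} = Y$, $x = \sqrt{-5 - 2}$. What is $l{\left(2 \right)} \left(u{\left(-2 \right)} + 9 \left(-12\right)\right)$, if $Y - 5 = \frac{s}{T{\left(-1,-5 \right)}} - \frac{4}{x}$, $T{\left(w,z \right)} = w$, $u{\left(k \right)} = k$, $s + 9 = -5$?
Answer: $-2090 - \frac{440 i \sqrt{7}}{7} \approx -2090.0 - 166.3 i$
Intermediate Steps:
$s = -14$ ($s = -9 - 5 = -14$)
$x = i \sqrt{7}$ ($x = \sqrt{-7} = i \sqrt{7} \approx 2.6458 i$)
$Y = 19 + \frac{4 i \sqrt{7}}{7}$ ($Y = 5 - \left(-14 + 4 \left(- \frac{i \sqrt{7}}{7}\right)\right) = 5 + \left(14 + \frac{4 i \sqrt{7}}{7}\right) = 19 + \frac{4 i \sqrt{7}}{7} \approx 19.0 + 1.5119 i$)
$l{\left(R \right)} = 19 + \frac{4 i \sqrt{7}}{7}$
$l{\left(2 \right)} \left(u{\left(-2 \right)} + 9 \left(-12\right)\right) = \left(19 + \frac{4 i \sqrt{7}}{7}\right) \left(-2 + 9 \left(-12\right)\right) = \left(19 + \frac{4 i \sqrt{7}}{7}\right) \left(-2 - 108\right) = \left(19 + \frac{4 i \sqrt{7}}{7}\right) \left(-110\right) = -2090 - \frac{440 i \sqrt{7}}{7}$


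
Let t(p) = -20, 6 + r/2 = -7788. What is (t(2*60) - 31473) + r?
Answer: -47081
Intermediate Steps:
r = -15588 (r = -12 + 2*(-7788) = -12 - 15576 = -15588)
(t(2*60) - 31473) + r = (-20 - 31473) - 15588 = -31493 - 15588 = -47081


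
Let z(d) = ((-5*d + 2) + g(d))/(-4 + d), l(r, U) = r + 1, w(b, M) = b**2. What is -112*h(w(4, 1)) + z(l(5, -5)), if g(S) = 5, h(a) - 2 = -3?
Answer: 201/2 ≈ 100.50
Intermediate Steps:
h(a) = -1 (h(a) = 2 - 3 = -1)
l(r, U) = 1 + r
z(d) = (7 - 5*d)/(-4 + d) (z(d) = ((-5*d + 2) + 5)/(-4 + d) = ((2 - 5*d) + 5)/(-4 + d) = (7 - 5*d)/(-4 + d))
-112*h(w(4, 1)) + z(l(5, -5)) = -112*(-1) + (7 - 5*(1 + 5))/(-4 + (1 + 5)) = 112 + (7 - 5*6)/(-4 + 6) = 112 + (7 - 30)/2 = 112 + (1/2)*(-23) = 112 - 23/2 = 201/2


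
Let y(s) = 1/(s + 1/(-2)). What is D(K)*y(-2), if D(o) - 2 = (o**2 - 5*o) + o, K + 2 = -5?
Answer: -158/5 ≈ -31.600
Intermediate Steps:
K = -7 (K = -2 - 5 = -7)
D(o) = 2 + o**2 - 4*o (D(o) = 2 + ((o**2 - 5*o) + o) = 2 + (o**2 - 4*o) = 2 + o**2 - 4*o)
y(s) = 1/(-1/2 + s) (y(s) = 1/(s - 1/2) = 1/(-1/2 + s))
D(K)*y(-2) = (2 + (-7)**2 - 4*(-7))*(2/(-1 + 2*(-2))) = (2 + 49 + 28)*(2/(-1 - 4)) = 79*(2/(-5)) = 79*(2*(-1/5)) = 79*(-2/5) = -158/5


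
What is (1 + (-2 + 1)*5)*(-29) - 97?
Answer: 19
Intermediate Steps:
(1 + (-2 + 1)*5)*(-29) - 97 = (1 - 1*5)*(-29) - 97 = (1 - 5)*(-29) - 97 = -4*(-29) - 97 = 116 - 97 = 19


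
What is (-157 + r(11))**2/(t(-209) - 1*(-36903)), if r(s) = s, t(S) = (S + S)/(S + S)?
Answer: 5329/9226 ≈ 0.57761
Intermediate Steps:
t(S) = 1 (t(S) = (2*S)/((2*S)) = (2*S)*(1/(2*S)) = 1)
(-157 + r(11))**2/(t(-209) - 1*(-36903)) = (-157 + 11)**2/(1 - 1*(-36903)) = (-146)**2/(1 + 36903) = 21316/36904 = 21316*(1/36904) = 5329/9226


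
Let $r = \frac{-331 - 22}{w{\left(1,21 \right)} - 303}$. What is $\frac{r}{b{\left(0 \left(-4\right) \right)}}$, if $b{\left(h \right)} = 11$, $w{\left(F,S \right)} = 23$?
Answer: $\frac{353}{3080} \approx 0.11461$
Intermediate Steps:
$r = \frac{353}{280}$ ($r = \frac{-331 - 22}{23 - 303} = - \frac{353}{-280} = \left(-353\right) \left(- \frac{1}{280}\right) = \frac{353}{280} \approx 1.2607$)
$\frac{r}{b{\left(0 \left(-4\right) \right)}} = \frac{353}{280 \cdot 11} = \frac{353}{280} \cdot \frac{1}{11} = \frac{353}{3080}$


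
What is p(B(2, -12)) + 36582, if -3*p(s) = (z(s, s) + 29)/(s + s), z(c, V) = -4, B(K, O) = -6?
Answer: 1316977/36 ≈ 36583.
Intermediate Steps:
p(s) = -25/(6*s) (p(s) = -(-4 + 29)/(3*(s + s)) = -25/(3*(2*s)) = -25*1/(2*s)/3 = -25/(6*s))
p(B(2, -12)) + 36582 = -25/6/(-6) + 36582 = -25/6*(-1/6) + 36582 = 25/36 + 36582 = 1316977/36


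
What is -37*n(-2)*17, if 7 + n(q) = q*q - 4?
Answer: 4403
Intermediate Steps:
n(q) = -11 + q² (n(q) = -7 + (q*q - 4) = -7 + (q² - 4) = -7 + (-4 + q²) = -11 + q²)
-37*n(-2)*17 = -37*(-11 + (-2)²)*17 = -37*(-11 + 4)*17 = -37*(-7)*17 = 259*17 = 4403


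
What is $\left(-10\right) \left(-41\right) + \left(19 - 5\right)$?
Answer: $424$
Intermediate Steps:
$\left(-10\right) \left(-41\right) + \left(19 - 5\right) = 410 + \left(19 - 5\right) = 410 + 14 = 424$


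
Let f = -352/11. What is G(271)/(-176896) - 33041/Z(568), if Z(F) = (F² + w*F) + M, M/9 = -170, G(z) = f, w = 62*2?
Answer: -91129561/1082177864 ≈ -0.084209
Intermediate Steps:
f = -32 (f = -352*1/11 = -32)
w = 124
G(z) = -32
M = -1530 (M = 9*(-170) = -1530)
Z(F) = -1530 + F² + 124*F (Z(F) = (F² + 124*F) - 1530 = -1530 + F² + 124*F)
G(271)/(-176896) - 33041/Z(568) = -32/(-176896) - 33041/(-1530 + 568² + 124*568) = -32*(-1/176896) - 33041/(-1530 + 322624 + 70432) = 1/5528 - 33041/391526 = -91129561/1082177864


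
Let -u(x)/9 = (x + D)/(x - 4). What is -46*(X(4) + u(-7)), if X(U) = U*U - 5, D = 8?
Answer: -5980/11 ≈ -543.64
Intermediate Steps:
u(x) = -9*(8 + x)/(-4 + x) (u(x) = -9*(x + 8)/(x - 4) = -9*(8 + x)/(-4 + x))
X(U) = -5 + U**2 (X(U) = U**2 - 5 = -5 + U**2)
-46*(X(4) + u(-7)) = -46*((-5 + 4**2) + 9*(-8 - 1*(-7))/(-4 - 7)) = -46*((-5 + 16) + 9*(-8 + 7)/(-11)) = -46*(11 + 9*(-1/11)*(-1)) = -46*(11 + 9/11) = -46*130/11 = -5980/11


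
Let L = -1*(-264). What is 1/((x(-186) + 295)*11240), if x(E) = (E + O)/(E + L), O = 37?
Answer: 39/128478820 ≈ 3.0355e-7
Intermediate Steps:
L = 264
x(E) = (37 + E)/(264 + E) (x(E) = (E + 37)/(E + 264) = (37 + E)/(264 + E))
1/((x(-186) + 295)*11240) = 1/(((37 - 186)/(264 - 186) + 295)*11240) = (1/11240)/(-149/78 + 295) = (1/11240)/(22861/78) = (78/22861)*(1/11240) = 39/128478820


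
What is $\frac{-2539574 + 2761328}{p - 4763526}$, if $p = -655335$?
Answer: $- \frac{73918}{1806287} \approx -0.040923$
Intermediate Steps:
$\frac{-2539574 + 2761328}{p - 4763526} = \frac{-2539574 + 2761328}{-655335 - 4763526} = \frac{221754}{-5418861} = 221754 \left(- \frac{1}{5418861}\right) = - \frac{73918}{1806287}$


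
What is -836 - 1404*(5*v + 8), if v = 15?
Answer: -117368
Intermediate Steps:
-836 - 1404*(5*v + 8) = -836 - 1404*(5*15 + 8) = -836 - 1404*(75 + 8) = -836 - 1404*83 = -836 - 116532 = -117368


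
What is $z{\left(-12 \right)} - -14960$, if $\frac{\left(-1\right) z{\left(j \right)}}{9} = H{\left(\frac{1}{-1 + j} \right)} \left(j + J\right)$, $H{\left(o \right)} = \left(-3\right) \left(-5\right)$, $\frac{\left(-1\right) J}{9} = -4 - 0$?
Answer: $11720$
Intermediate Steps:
$J = 36$ ($J = - 9 \left(-4 - 0\right) = - 9 \left(-4 + 0\right) = \left(-9\right) \left(-4\right) = 36$)
$H{\left(o \right)} = 15$
$z{\left(j \right)} = -4860 - 135 j$ ($z{\left(j \right)} = - 9 \cdot 15 \left(j + 36\right) = - 9 \cdot 15 \left(36 + j\right) = - 9 \left(540 + 15 j\right) = -4860 - 135 j$)
$z{\left(-12 \right)} - -14960 = \left(-4860 - -1620\right) - -14960 = \left(-4860 + 1620\right) + 14960 = -3240 + 14960 = 11720$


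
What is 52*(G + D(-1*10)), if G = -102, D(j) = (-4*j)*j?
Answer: -26104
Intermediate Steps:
D(j) = -4*j**2
52*(G + D(-1*10)) = 52*(-102 - 4*(-1*10)**2) = 52*(-102 - 4*(-10)**2) = 52*(-102 - 4*100) = 52*(-102 - 400) = 52*(-502) = -26104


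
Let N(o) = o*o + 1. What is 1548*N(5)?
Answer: 40248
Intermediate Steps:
N(o) = 1 + o² (N(o) = o² + 1 = 1 + o²)
1548*N(5) = 1548*(1 + 5²) = 1548*(1 + 25) = 1548*26 = 40248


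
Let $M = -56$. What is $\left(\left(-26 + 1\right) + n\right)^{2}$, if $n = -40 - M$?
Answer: $81$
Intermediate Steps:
$n = 16$ ($n = -40 - -56 = -40 + 56 = 16$)
$\left(\left(-26 + 1\right) + n\right)^{2} = \left(\left(-26 + 1\right) + 16\right)^{2} = \left(-25 + 16\right)^{2} = \left(-9\right)^{2} = 81$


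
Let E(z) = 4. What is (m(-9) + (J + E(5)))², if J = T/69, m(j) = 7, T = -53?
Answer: 498436/4761 ≈ 104.69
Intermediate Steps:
J = -53/69 ≈ -0.76812
(m(-9) + (J + E(5)))² = (7 + (-53/69 + 4))² = (7 + 223/69)² = (706/69)² = 498436/4761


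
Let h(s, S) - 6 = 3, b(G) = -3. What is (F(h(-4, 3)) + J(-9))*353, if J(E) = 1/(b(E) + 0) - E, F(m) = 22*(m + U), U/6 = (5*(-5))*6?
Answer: -20749340/3 ≈ -6.9164e+6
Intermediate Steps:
h(s, S) = 9 (h(s, S) = 6 + 3 = 9)
U = -900 (U = 6*((5*(-5))*6) = 6*(-25*6) = 6*(-150) = -900)
F(m) = -19800 + 22*m (F(m) = 22*(m - 900) = 22*(-900 + m) = -19800 + 22*m)
J(E) = -⅓ - E (J(E) = 1/(-3 + 0) - E = 1/(-3) - E = -⅓ - E)
(F(h(-4, 3)) + J(-9))*353 = ((-19800 + 22*9) + (-⅓ - 1*(-9)))*353 = ((-19800 + 198) + (-⅓ + 9))*353 = (-19602 + 26/3)*353 = -58780/3*353 = -20749340/3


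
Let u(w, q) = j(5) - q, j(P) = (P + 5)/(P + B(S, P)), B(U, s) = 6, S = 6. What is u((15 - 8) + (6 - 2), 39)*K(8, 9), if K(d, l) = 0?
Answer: 0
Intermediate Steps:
j(P) = (5 + P)/(6 + P) (j(P) = (P + 5)/(P + 6) = (5 + P)/(6 + P))
u(w, q) = 10/11 - q (u(w, q) = (5 + 5)/(6 + 5) - q = 10/11 - q)
u((15 - 8) + (6 - 2), 39)*K(8, 9) = (10/11 - 1*39)*0 = (10/11 - 39)*0 = -419/11*0 = 0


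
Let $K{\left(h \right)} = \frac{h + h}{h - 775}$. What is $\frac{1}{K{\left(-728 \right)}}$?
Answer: $\frac{1503}{1456} \approx 1.0323$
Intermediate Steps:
$K{\left(h \right)} = \frac{2 h}{-775 + h}$
$\frac{1}{K{\left(-728 \right)}} = \frac{1}{2 \left(-728\right) \frac{1}{-775 - 728}} = \frac{1}{2 \left(-728\right) \frac{1}{-1503}} = \frac{1}{2 \left(-728\right) \left(- \frac{1}{1503}\right)} = \frac{1}{\frac{1456}{1503}} = \frac{1503}{1456}$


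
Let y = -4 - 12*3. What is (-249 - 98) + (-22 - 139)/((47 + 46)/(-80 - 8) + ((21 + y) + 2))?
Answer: -76745/227 ≈ -338.08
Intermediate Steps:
y = -40 (y = -4 - 2*18 = -4 - 36 = -40)
(-249 - 98) + (-22 - 139)/((47 + 46)/(-80 - 8) + ((21 + y) + 2)) = (-249 - 98) + (-22 - 139)/((47 + 46)/(-80 - 8) + ((21 - 40) + 2)) = -347 - 161/(93/(-88) + (-19 + 2)) = -347 - 161/(93*(-1/88) - 17) = -347 - 161/(-93/88 - 17) = -347 - 161/(-1589/88) = -347 - 161*(-88/1589) = -347 + 2024/227 = -76745/227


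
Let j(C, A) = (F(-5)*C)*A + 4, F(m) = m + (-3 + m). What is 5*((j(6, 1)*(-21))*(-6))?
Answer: -46620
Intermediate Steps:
F(m) = -3 + 2*m
j(C, A) = 4 - 13*A*C (j(C, A) = ((-3 + 2*(-5))*C)*A + 4 = ((-3 - 10)*C)*A + 4 = (-13*C)*A + 4 = -13*A*C + 4 = 4 - 13*A*C)
5*((j(6, 1)*(-21))*(-6)) = 5*(((4 - 13*1*6)*(-21))*(-6)) = 5*(((4 - 78)*(-21))*(-6)) = 5*(-74*(-21)*(-6)) = 5*(1554*(-6)) = 5*(-9324) = -46620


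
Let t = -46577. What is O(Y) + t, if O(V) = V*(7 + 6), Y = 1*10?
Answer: -46447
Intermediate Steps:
Y = 10
O(V) = 13*V (O(V) = V*13 = 13*V)
O(Y) + t = 13*10 - 46577 = 130 - 46577 = -46447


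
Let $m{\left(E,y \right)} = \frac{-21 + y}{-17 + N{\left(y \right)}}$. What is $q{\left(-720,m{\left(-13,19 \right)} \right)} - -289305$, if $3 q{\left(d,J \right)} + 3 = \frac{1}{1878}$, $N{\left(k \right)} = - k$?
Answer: $\frac{1629938737}{5634} \approx 2.893 \cdot 10^{5}$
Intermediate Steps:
$m{\left(E,y \right)} = \frac{-21 + y}{-17 - y}$
$q{\left(d,J \right)} = - \frac{5633}{5634}$ ($q{\left(d,J \right)} = -1 + \frac{1}{3 \cdot 1878} = -1 + \frac{1}{3} \cdot \frac{1}{1878} = -1 + \frac{1}{5634} = - \frac{5633}{5634}$)
$q{\left(-720,m{\left(-13,19 \right)} \right)} - -289305 = - \frac{5633}{5634} - -289305 = - \frac{5633}{5634} + 289305 = \frac{1629938737}{5634}$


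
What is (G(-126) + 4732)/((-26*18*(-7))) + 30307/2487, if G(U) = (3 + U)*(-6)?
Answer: 18814937/1357902 ≈ 13.856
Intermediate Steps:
G(U) = -18 - 6*U
(G(-126) + 4732)/((-26*18*(-7))) + 30307/2487 = ((-18 - 6*(-126)) + 4732)/((-26*18*(-7))) + 30307/2487 = ((-18 + 756) + 4732)/((-468*(-7))) + 30307*(1/2487) = (738 + 4732)/3276 + 30307/2487 = 5470*(1/3276) + 30307/2487 = 2735/1638 + 30307/2487 = 18814937/1357902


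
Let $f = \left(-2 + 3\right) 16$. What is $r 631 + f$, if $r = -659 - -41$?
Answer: $-389942$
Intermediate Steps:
$r = -618$ ($r = -659 + 41 = -618$)
$f = 16$ ($f = 1 \cdot 16 = 16$)
$r 631 + f = \left(-618\right) 631 + 16 = -389958 + 16 = -389942$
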